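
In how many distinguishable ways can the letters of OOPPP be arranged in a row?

The 5 letters of OOPPP have repeats: O appearing twice and P appearing 3 times.
So there are 5! / (3!·2!) = 10 distinguishable arrangements.

10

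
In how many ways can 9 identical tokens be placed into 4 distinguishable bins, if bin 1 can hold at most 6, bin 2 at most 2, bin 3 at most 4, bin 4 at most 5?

76

By stars and bars, unrestricted non-negative solutions to x_1+…+x_4 = 9 number C(9+3,3) = 220.
Subtract solutions that violate a single cap (substitute x_i' = x_i − (cap_i+1)): x_1 ≥ 7 gives C(5,3) = 10; x_2 ≥ 3 gives C(9,3) = 84; x_3 ≥ 5 gives C(7,3) = 35; x_4 ≥ 6 gives C(6,3) = 20. Together 149.
Add back pairs where two caps are both exceeded: 0 + 0 + 0 + 4 + 1 + 0 = 5.
By inclusion–exclusion the count is 220 − 149 + 5 = 76.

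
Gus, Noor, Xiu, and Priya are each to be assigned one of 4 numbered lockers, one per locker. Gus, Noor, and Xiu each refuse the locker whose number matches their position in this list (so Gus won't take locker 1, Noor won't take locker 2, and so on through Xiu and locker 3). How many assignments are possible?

11

Let Aᵢ (for i ∈ {1, 2, 3}) be the placements that put person i in their forbidden locker. Any j of these fix j positions, leaving (4−j)! ways to fill the rest, and there are C(3,j) ways to pick which j.
By inclusion–exclusion, the number of valid placements is Σ_{j=0}^{3} (−1)^j C(3,j)·(4−j)!.
Computing: 24 − 18 + 6 − 1 = 11.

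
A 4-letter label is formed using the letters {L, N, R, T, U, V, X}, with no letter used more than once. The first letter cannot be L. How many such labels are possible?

The first letter has 7−1 = 6 choices (anything except L).
The remaining 3 letters are filled from the other 6 symbols without repetition: 6 × 5 × 4 = 120.
Total: 6 × 120 = 720.

720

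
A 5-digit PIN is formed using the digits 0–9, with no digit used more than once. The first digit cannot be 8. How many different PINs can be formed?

27216

The first digit has 10−1 = 9 choices (anything except 8).
The remaining 4 digits are filled from the other 9 symbols without repetition: 9 × 8 × 7 × 6 = 3024.
Total: 9 × 3024 = 27216.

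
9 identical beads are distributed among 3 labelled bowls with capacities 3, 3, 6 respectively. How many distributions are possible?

10

By stars and bars, unrestricted non-negative solutions to x_1+…+x_3 = 9 number C(9+2,2) = 55.
Subtract solutions that violate a single cap (substitute x_i' = x_i − (cap_i+1)): x_1 ≥ 4 gives C(7,2) = 21; x_2 ≥ 4 gives C(7,2) = 21; x_3 ≥ 7 gives C(4,2) = 6. Together 48.
Add back pairs where two caps are both exceeded: 3 + 0 + 0 = 3.
By inclusion–exclusion the count is 55 − 48 + 3 = 10.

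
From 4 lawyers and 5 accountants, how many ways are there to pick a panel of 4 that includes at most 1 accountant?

21

Split by how many accountants are chosen (0 through 1).
Sum: C(5,0)·C(4,4) + C(5,1)·C(4,3) = 1 + 20 = 21.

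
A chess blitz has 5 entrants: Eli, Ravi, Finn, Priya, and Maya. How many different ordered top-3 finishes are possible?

60

There are 5 choices for 1st place, 4 for 2nd, and 3 for 3rd.
That gives 5 × 4 × 3 = 60.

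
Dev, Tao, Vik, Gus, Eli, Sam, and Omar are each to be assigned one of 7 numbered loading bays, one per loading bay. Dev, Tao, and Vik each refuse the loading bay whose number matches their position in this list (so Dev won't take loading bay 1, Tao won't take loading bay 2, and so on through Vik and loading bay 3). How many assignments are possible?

3216

Let Aᵢ (for i ∈ {1, 2, 3}) be the placements that put person i in their forbidden loading bay. Any j of these fix j positions, leaving (7−j)! ways to fill the rest, and there are C(3,j) ways to pick which j.
By inclusion–exclusion, the number of valid placements is Σ_{j=0}^{3} (−1)^j C(3,j)·(7−j)!.
Computing: 5040 − 2160 + 360 − 24 = 3216.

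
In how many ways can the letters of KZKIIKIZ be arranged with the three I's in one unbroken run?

60

Treat the 3 copies of I as a single block. The multiset to arrange is then {III, K, K, K, Z, Z}, 6 items in all.
That gives (6)!/(3!·2!) = 60 arrangements.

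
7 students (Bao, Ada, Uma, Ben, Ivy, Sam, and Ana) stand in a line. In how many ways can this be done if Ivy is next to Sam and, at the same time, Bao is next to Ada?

Treat {Ivy,Sam} as one block (2 orders) and {Bao,Ada} as another (2 orders).
That leaves 5 units to arrange: 2 × 2 × 5! = 4 × 120 = 480.

480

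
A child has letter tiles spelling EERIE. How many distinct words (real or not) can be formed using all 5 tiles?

20

Letter multiplicities in EERIE: E×3, I×1, R×1.
Dividing 5! = 120 by 3! = 6 for the repeated letters gives 20.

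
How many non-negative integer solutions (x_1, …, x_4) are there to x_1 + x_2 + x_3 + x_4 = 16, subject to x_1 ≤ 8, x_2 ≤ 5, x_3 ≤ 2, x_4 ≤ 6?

46

Without the upper bounds there are C(19,3) = 969 ways to split 16 among 4 variables.
Subtract solutions that violate a single cap (substitute x_i' = x_i − (cap_i+1)): x_1 ≥ 9 gives C(10,3) = 120; x_2 ≥ 6 gives C(13,3) = 286; x_3 ≥ 3 gives C(16,3) = 560; x_4 ≥ 7 gives C(12,3) = 220. Together 1186.
Add back pairs where two caps are both exceeded: 4 + 35 + 1 + 120 + 20 + 84 = 264.
Subtract triples: 0 + 0 + 0 + 1 = 1.
By inclusion–exclusion the count is 969 − 1186 + 264 − 1 = 46.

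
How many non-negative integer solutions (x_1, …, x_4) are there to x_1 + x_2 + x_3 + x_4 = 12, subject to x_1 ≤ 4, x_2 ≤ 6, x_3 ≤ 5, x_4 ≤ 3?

Without the upper bounds there are C(15,3) = 455 ways to split 12 among 4 variables.
Subtract solutions that violate a single cap (substitute x_i' = x_i − (cap_i+1)): x_1 ≥ 5 gives C(10,3) = 120; x_2 ≥ 7 gives C(8,3) = 56; x_3 ≥ 6 gives C(9,3) = 84; x_4 ≥ 4 gives C(11,3) = 165. Together 425.
Add back pairs where two caps are both exceeded: 1 + 4 + 20 + 0 + 4 + 10 = 39.
By inclusion–exclusion the count is 455 − 425 + 39 = 69.

69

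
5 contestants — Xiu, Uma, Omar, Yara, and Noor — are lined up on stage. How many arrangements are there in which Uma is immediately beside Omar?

48

Treat {Uma, Omar} as a single unit. There are 4 units to order, and the pair itself can be ordered 2 ways.
So the count is 2·(4)! = 48.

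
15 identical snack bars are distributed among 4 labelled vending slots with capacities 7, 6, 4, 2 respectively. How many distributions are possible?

31

By stars and bars, unrestricted non-negative solutions to x_1+…+x_4 = 15 number C(15+3,3) = 816.
Subtract solutions that violate a single cap (substitute x_i' = x_i − (cap_i+1)): x_1 ≥ 8 gives C(10,3) = 120; x_2 ≥ 7 gives C(11,3) = 165; x_3 ≥ 5 gives C(13,3) = 286; x_4 ≥ 3 gives C(15,3) = 455. Together 1026.
Add back pairs where two caps are both exceeded: 1 + 10 + 35 + 20 + 56 + 120 = 242.
Subtract triples: 0 + 0 + 0 + 1 = 1.
By inclusion–exclusion the count is 816 − 1026 + 242 − 1 = 31.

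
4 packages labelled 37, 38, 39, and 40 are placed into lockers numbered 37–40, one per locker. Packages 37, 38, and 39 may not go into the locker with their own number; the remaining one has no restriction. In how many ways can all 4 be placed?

Let Aᵢ (for i ∈ {37, 38, 39}) be the placements that put package i in its forbidden locker. Any j of these fix j positions, leaving (4−j)! ways to fill the rest, and there are C(3,j) ways to pick which j.
By inclusion–exclusion, the number of valid placements is Σ_{j=0}^{3} (−1)^j C(3,j)·(4−j)!.
Computing: 24 − 18 + 6 − 1 = 11.

11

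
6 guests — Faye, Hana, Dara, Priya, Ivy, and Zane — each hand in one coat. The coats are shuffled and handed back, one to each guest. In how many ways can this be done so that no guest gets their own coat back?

265

This is the derangement count D_6: permutations of 6 items with no fixed point.
By inclusion–exclusion this is Σ_{j=0}^{6} (−1)^j C(6,j)·(6−j)!.
Computing: 720 − 720 + 360 − 120 + 30 − 6 + 1 = 265.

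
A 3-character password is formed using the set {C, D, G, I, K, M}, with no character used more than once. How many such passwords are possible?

120

This is a permutation of 3 out of 6: P(6,3) = 6!/3!.
That product is 6 × 5 × 4 = 120.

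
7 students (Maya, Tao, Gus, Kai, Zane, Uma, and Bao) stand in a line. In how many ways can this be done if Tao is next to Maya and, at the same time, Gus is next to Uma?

480

Treat {Tao,Maya} as one block (2 orders) and {Gus,Uma} as another (2 orders).
That leaves 5 units to arrange: 2 × 2 × 5! = 4 × 120 = 480.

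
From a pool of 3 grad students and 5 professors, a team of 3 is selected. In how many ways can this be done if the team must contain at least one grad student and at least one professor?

Unrestricted: C(8,3) = 56 ways to pick any 3 of the 8.
Subtract selections that omit an entire group: no grad students → C(5,3) = 10; no professors → C(3,3) = 1.
Both groups omitted at once is impossible, so 56 − 11 = 45.

45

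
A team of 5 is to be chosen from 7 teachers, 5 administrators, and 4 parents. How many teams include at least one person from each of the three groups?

Total 5-person selections from all 16: C(16,5) = 4368.
Selections missing a whole group: no teachers → C(9,5) = 126; no administrators → C(11,5) = 462; no parents → C(12,5) = 792.
Add back selections omitting two groups (i.e. drawn from a single group): C(7,5) + C(5,5) + C(4,5) = 22.
By inclusion–exclusion: 4368 − 1380 + 22 = 3010.

3010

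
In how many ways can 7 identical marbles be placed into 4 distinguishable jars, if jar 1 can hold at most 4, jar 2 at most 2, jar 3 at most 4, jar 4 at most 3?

46

Ignoring the caps, the number of non-negative solutions to x_1+…+x_4 = 7 is C(10,3) = 120.
Subtract solutions that violate a single cap (substitute x_i' = x_i − (cap_i+1)): x_1 ≥ 5 gives C(5,3) = 10; x_2 ≥ 3 gives C(7,3) = 35; x_3 ≥ 5 gives C(5,3) = 10; x_4 ≥ 4 gives C(6,3) = 20. Together 75.
Add back pairs where two caps are both exceeded: 0 + 0 + 0 + 0 + 1 + 0 = 1.
By inclusion–exclusion the count is 120 − 75 + 1 = 46.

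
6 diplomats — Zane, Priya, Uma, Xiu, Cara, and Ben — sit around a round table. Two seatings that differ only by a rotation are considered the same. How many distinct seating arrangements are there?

120

Seat Zane anywhere (absorbing the rotational symmetry), then permute the other 5: (5)! = 120.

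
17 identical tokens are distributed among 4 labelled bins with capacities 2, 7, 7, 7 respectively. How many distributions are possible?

64

Ignoring the caps, the number of non-negative solutions to x_1+…+x_4 = 17 is C(20,3) = 1140.
Subtract solutions that violate a single cap (substitute x_i' = x_i − (cap_i+1)): x_1 ≥ 3 gives C(17,3) = 680; x_2 ≥ 8 gives C(12,3) = 220; x_3 ≥ 8 gives C(12,3) = 220; x_4 ≥ 8 gives C(12,3) = 220. Together 1340.
Add back pairs where two caps are both exceeded: 84 + 84 + 84 + 4 + 4 + 4 = 264.
By inclusion–exclusion the count is 1140 − 1340 + 264 = 64.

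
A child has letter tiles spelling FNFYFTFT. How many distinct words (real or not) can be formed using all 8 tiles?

840

Letter multiplicities in FNFYFTFT: F×4, N×1, T×2, Y×1.
So there are 8! / (4!·2!) = 840 distinguishable arrangements.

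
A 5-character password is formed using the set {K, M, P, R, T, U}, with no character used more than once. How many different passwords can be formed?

720

This is a permutation of 5 out of 6: P(6,5) = 6!/1!.
That product is 6 × 5 × 4 × 3 × 2 = 720.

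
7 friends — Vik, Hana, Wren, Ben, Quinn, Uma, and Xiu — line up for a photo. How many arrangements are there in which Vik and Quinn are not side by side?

3600

Of the 7! = 5040 arrangements, those with Vik and Quinn adjacent number 2 × 6! = 1440 (treat the pair as a block with 2 internal orders).
Complementary counting: 5040 − 1440 = 3600.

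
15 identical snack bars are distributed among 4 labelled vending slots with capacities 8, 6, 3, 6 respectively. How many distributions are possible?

Without the upper bounds there are C(18,3) = 816 ways to split 15 among 4 vending slots.
Subtract solutions that violate a single cap (substitute x_i' = x_i − (cap_i+1)): x_1 ≥ 9 gives C(9,3) = 84; x_2 ≥ 7 gives C(11,3) = 165; x_3 ≥ 4 gives C(14,3) = 364; x_4 ≥ 7 gives C(11,3) = 165. Together 778.
Add back pairs where two caps are both exceeded: 0 + 10 + 0 + 35 + 4 + 35 = 84.
By inclusion–exclusion the count is 816 − 778 + 84 = 122.

122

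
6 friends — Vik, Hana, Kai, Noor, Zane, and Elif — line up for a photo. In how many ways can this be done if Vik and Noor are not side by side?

480

Of the 6! = 720 arrangements, those with Vik and Noor adjacent number 2 × 5! = 240 (treat the pair as a block with 2 internal orders).
So 720 − 240 = 480 arrangements keep them apart.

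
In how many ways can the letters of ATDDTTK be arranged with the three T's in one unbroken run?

60

Treat the 3 copies of T as a single block. The multiset to arrange is then {TTT, A, D, D, K}, 5 items in all.
That gives (5)!/(2!) = 60 arrangements.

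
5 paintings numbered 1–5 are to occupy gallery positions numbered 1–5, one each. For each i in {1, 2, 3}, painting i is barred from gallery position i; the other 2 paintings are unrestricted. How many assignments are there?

Let Aᵢ (for i ∈ {1, 2, 3}) be the placements that put painting i in its forbidden gallery position. Any j of these fix j positions, leaving (5−j)! ways to fill the rest, and there are C(3,j) ways to pick which j.
By inclusion–exclusion, the number of valid placements is Σ_{j=0}^{3} (−1)^j C(3,j)·(5−j)!.
Computing: 120 − 72 + 18 − 2 = 64.

64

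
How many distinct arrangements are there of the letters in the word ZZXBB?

Letter multiplicities in ZZXBB: B×2, X×1, Z×2.
Dividing 5! = 120 by 2!·2! = 4 for the repeated letters gives 30.

30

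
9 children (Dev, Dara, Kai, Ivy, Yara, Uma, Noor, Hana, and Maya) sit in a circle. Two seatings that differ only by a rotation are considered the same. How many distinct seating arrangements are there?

40320

Seat Dev anywhere (absorbing the rotational symmetry), then permute the other 8: (8)! = 40320.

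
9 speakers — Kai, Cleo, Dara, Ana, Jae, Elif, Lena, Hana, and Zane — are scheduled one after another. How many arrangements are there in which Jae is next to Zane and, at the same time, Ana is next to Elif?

20160

Treat {Jae,Zane} as one block (2 orders) and {Ana,Elif} as another (2 orders).
That leaves 7 units to arrange: 2 × 2 × 7! = 4 × 5040 = 20160.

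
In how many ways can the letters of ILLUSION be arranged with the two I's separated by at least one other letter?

There are 8!/(2!·2!) = 10080 arrangements of ILLUSION in total.
Arrangements with the I's together: treat II as one letter, giving (7)!/(2!) = 2520.
Hence 10080 − 2520 = 7560.

7560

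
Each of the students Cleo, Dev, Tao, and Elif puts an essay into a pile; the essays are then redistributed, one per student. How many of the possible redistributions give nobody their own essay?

This is the derangement count D_4: permutations of 4 items with no fixed point.
By inclusion–exclusion this is Σ_{j=0}^{4} (−1)^j C(4,j)·(4−j)!.
Computing: 24 − 24 + 12 − 4 + 1 = 9.

9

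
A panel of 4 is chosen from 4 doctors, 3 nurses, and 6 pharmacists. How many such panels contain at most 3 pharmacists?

Split by how many pharmacists are chosen (0 through 3).
Sum: C(6,0)·C(7,4) + C(6,1)·C(7,3) + C(6,2)·C(7,2) + C(6,3)·C(7,1) = 35 + 210 + 315 + 140 = 700.

700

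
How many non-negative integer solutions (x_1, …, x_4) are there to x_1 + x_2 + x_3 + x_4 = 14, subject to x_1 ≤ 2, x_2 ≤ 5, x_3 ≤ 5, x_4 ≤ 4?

Ignoring the caps, the number of non-negative solutions to x_1+…+x_4 = 14 is C(17,3) = 680.
Subtract solutions that violate a single cap (substitute x_i' = x_i − (cap_i+1)): x_1 ≥ 3 gives C(14,3) = 364; x_2 ≥ 6 gives C(11,3) = 165; x_3 ≥ 6 gives C(11,3) = 165; x_4 ≥ 5 gives C(12,3) = 220. Together 914.
Add back pairs where two caps are both exceeded: 56 + 56 + 84 + 10 + 20 + 20 = 246.
Subtract triples: 0 + 1 + 1 + 0 = 2.
By inclusion–exclusion the count is 680 − 914 + 246 − 2 = 10.

10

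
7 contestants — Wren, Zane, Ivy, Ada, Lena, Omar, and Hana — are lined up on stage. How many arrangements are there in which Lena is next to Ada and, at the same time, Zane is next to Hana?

Treat {Lena,Ada} as one block (2 orders) and {Zane,Hana} as another (2 orders).
That leaves 5 units to arrange: 2 × 2 × 5! = 4 × 120 = 480.

480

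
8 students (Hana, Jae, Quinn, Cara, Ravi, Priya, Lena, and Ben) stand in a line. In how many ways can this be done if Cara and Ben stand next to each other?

Treat {Cara, Ben} as a single unit. There are 7 units to order, and the pair itself can be ordered 2 ways.
That gives 2 × 7! = 2 × 5040 = 10080.

10080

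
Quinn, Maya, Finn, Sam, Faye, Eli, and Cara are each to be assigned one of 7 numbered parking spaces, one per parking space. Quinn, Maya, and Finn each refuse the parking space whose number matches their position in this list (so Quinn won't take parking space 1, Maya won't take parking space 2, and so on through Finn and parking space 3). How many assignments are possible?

Let Aᵢ (for i ∈ {1, 2, 3}) be the placements that put person i in their forbidden parking space. Any j of these fix j positions, leaving (7−j)! ways to fill the rest, and there are C(3,j) ways to pick which j.
By inclusion–exclusion, the number of valid placements is Σ_{j=0}^{3} (−1)^j C(3,j)·(7−j)!.
Computing: 5040 − 2160 + 360 − 24 = 3216.

3216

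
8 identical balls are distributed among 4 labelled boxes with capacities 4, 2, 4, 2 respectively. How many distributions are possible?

Without the upper bounds there are C(11,3) = 165 ways to split 8 among 4 boxes.
Subtract solutions that violate a single cap (substitute x_i' = x_i − (cap_i+1)): x_1 ≥ 5 gives C(6,3) = 20; x_2 ≥ 3 gives C(8,3) = 56; x_3 ≥ 5 gives C(6,3) = 20; x_4 ≥ 3 gives C(8,3) = 56. Together 152.
Add back pairs where two caps are both exceeded: 1 + 0 + 1 + 1 + 10 + 1 = 14.
By inclusion–exclusion the count is 165 − 152 + 14 = 27.

27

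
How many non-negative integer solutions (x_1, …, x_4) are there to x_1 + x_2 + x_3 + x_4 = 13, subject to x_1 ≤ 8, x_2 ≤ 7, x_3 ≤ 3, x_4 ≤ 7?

By stars and bars, unrestricted non-negative solutions to x_1+…+x_4 = 13 number C(13+3,3) = 560.
Subtract solutions that violate a single cap (substitute x_i' = x_i − (cap_i+1)): x_1 ≥ 9 gives C(7,3) = 35; x_2 ≥ 8 gives C(8,3) = 56; x_3 ≥ 4 gives C(12,3) = 220; x_4 ≥ 8 gives C(8,3) = 56. Together 367.
Add back pairs where two caps are both exceeded: 0 + 1 + 0 + 4 + 0 + 4 = 9.
By inclusion–exclusion the count is 560 − 367 + 9 = 202.

202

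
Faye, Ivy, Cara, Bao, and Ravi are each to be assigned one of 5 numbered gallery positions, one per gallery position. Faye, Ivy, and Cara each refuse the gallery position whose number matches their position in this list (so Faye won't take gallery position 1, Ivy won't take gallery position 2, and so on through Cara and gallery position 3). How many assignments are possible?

64

Let Aᵢ (for i ∈ {1, 2, 3}) be the placements that put person i in their forbidden gallery position. Any j of these fix j positions, leaving (5−j)! ways to fill the rest, and there are C(3,j) ways to pick which j.
By inclusion–exclusion, the number of valid placements is Σ_{j=0}^{3} (−1)^j C(3,j)·(5−j)!.
Computing: 120 − 72 + 18 − 2 = 64.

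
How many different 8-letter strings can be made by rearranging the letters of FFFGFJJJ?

The 8 letters of FFFGFJJJ have repeats: F appearing 4 times and J appearing 3 times.
Dividing 8! = 40320 by 4!·3! = 144 for the repeated letters gives 280.

280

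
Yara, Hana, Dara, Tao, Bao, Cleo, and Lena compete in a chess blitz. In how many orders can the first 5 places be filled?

2520

This is an ordered selection of 5 from 7: P(7,5).
That gives 7 × 6 × 5 × 4 × 3 = 2520.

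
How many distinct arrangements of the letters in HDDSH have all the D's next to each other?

Treat the 2 copies of D as a single block. The multiset to arrange is then {DD, H, H, S}, 4 items in all.
That gives (4)!/(2!) = 12 arrangements.

12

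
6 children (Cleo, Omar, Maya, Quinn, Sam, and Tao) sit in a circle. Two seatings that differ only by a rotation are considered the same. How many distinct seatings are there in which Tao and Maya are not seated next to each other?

72

Without the restriction there are (5)! = 120 seatings.
Those with Tao next to Maya: fuse the pair into one unit and seat 5 units around a circle — 2·(4)! = 48.
Subtracting, 120 − 48 = 72.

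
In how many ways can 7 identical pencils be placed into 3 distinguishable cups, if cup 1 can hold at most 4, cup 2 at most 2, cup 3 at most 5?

Ignoring the caps, the number of non-negative solutions to x_1+…+x_3 = 7 is C(9,2) = 36.
Subtract solutions that violate a single cap (substitute x_i' = x_i − (cap_i+1)): x_1 ≥ 5 gives C(4,2) = 6; x_2 ≥ 3 gives C(6,2) = 15; x_3 ≥ 6 gives C(3,2) = 3. Together 24.
No two caps can be exceeded simultaneously, so the pair terms are all 0.
By inclusion–exclusion the count is 36 − 24 + 0 = 12.

12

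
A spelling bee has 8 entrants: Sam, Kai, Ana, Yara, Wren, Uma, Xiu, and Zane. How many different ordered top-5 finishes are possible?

This is an ordered selection of 5 from 8: P(8,5).
That gives 8 × 7 × 6 × 5 × 4 = 6720.

6720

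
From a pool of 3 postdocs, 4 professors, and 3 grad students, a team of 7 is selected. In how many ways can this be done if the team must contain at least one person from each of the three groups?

Unrestricted: C(10,7) = 120 ways to pick any 7 of the 10.
Subtract selections that omit an entire group: no postdocs → C(7,7) = 1; no professors → C(6,7) = 0; no grad students → C(7,7) = 1.
Add back selections omitting two groups (i.e. drawn from a single group): C(3,7) + C(4,7) + C(3,7) = 0.
By inclusion–exclusion: 120 − 2 + 0 = 118.

118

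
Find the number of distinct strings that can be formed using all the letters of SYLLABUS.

SYLLABUS has 8 letters with L appearing twice and S appearing twice.
So there are 8! / (2!·2!) = 10080 distinguishable arrangements.

10080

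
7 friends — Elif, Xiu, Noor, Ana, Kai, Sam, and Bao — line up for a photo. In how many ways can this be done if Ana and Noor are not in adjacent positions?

3600

There are 7! = 5040 arrangements in all. If Ana and Noor are adjacent, merging them into one block gives 2·(6)! = 1440 arrangements.
Complementary counting: 5040 − 1440 = 3600.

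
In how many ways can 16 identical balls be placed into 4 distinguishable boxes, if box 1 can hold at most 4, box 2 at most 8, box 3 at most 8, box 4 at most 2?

60

Without the upper bounds there are C(19,3) = 969 ways to split 16 among 4 boxes.
Subtract solutions that violate a single cap (substitute x_i' = x_i − (cap_i+1)): x_1 ≥ 5 gives C(14,3) = 364; x_2 ≥ 9 gives C(10,3) = 120; x_3 ≥ 9 gives C(10,3) = 120; x_4 ≥ 3 gives C(16,3) = 560. Together 1164.
Add back pairs where two caps are both exceeded: 10 + 10 + 165 + 0 + 35 + 35 = 255.
By inclusion–exclusion the count is 969 − 1164 + 255 = 60.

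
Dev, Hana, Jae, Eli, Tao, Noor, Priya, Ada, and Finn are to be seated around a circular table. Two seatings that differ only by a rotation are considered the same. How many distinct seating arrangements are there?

Around a circle, 9 distinct people have 9!/9 = (8)! = 40320 rotationally distinct seatings.

40320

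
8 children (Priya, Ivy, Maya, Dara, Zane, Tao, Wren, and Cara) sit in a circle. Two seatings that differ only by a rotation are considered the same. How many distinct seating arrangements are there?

5040

Fix one person's seat to break rotational symmetry; the remaining 7 people can be arranged in (7)! = 5040 ways.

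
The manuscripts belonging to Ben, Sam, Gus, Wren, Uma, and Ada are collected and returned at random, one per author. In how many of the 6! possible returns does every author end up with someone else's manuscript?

265

Count assignments avoiding every fixed point. For any j of the 6 authors fixed to their own manuscript, the other 6−j can be arranged in (6−j)! ways.
By inclusion–exclusion this is Σ_{j=0}^{6} (−1)^j C(6,j)·(6−j)!.
Computing: 720 − 720 + 360 − 120 + 30 − 6 + 1 = 265.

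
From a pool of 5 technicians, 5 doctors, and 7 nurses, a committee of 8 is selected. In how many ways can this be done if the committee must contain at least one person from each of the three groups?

Unrestricted: C(17,8) = 24310 ways to pick any 8 of the 17.
Subtract selections that omit an entire group: no technicians → C(12,8) = 495; no doctors → C(12,8) = 495; no nurses → C(10,8) = 45.
Add back selections omitting two groups (i.e. drawn from a single group): C(5,8) + C(5,8) + C(7,8) = 0.
By inclusion–exclusion: 24310 − 1035 + 0 = 23275.

23275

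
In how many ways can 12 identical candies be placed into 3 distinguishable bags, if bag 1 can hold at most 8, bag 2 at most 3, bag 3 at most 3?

Ignoring the caps, the number of non-negative solutions to x_1+…+x_3 = 12 is C(14,2) = 91.
Subtract solutions that violate a single cap (substitute x_i' = x_i − (cap_i+1)): x_1 ≥ 9 gives C(5,2) = 10; x_2 ≥ 4 gives C(10,2) = 45; x_3 ≥ 4 gives C(10,2) = 45. Together 100.
Add back pairs where two caps are both exceeded: 0 + 0 + 15 = 15.
By inclusion–exclusion the count is 91 − 100 + 15 = 6.

6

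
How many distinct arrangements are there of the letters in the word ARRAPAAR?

The 8 letters of ARRAPAAR have repeats: A appearing 4 times and R appearing 3 times.
So there are 8! / (4!·3!) = 280 distinguishable arrangements.

280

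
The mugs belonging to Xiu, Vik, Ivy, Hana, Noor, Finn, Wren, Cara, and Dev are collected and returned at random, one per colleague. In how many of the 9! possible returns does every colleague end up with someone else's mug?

This is the derangement count D_9: permutations of 9 items with no fixed point.
By inclusion–exclusion this is Σ_{j=0}^{9} (−1)^j C(9,j)·(9−j)!.
Computing: 362880 − 362880 + 181440 − 60480 + 15120 − 3024 + 504 − 72 + 9 − 1 = 133496.

133496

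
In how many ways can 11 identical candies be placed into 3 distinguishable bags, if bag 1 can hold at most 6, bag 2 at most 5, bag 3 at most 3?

Ignoring the caps, the number of non-negative solutions to x_1+…+x_3 = 11 is C(13,2) = 78.
Subtract solutions that violate a single cap (substitute x_i' = x_i − (cap_i+1)): x_1 ≥ 7 gives C(6,2) = 15; x_2 ≥ 6 gives C(7,2) = 21; x_3 ≥ 4 gives C(9,2) = 36. Together 72.
Add back pairs where two caps are both exceeded: 0 + 1 + 3 = 4.
By inclusion–exclusion the count is 78 − 72 + 4 = 10.

10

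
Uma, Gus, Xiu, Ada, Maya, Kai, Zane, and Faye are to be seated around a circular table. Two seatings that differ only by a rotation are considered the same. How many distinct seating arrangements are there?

Around a circle, 8 distinct people have 8!/8 = (7)! = 5040 rotationally distinct seatings.

5040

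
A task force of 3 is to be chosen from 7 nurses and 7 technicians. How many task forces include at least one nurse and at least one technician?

294

With no constraint there are C(14,3) = 364 possible selections.
Subtract selections that omit an entire group: no nurses → C(7,3) = 35; no technicians → C(7,3) = 35.
Both groups omitted at once is impossible, so 364 − 70 = 294.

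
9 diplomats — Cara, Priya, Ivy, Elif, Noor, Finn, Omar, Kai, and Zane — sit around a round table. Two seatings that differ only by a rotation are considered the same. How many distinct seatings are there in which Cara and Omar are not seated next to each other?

30240

Without the restriction there are (8)! = 40320 seatings.
Those with Cara next to Omar: fuse the pair into one unit and seat 8 units around a circle — 2·(7)! = 10080.
Subtracting, 40320 − 10080 = 30240.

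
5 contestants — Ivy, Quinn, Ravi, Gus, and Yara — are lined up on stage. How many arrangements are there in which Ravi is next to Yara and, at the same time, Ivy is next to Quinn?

Treat {Ravi,Yara} as one block (2 orders) and {Ivy,Quinn} as another (2 orders).
That leaves 3 units to arrange: 2 × 2 × 3! = 4 × 6 = 24.

24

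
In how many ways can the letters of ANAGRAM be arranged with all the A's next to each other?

Treat the 3 copies of A as a single block. The multiset to arrange is then {AAA, G, M, N, R}, 5 items in all.
All 5 items are distinct, so there are (5)! = 120 arrangements.

120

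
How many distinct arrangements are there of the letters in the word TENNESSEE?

Letter multiplicities in TENNESSEE: E×4, N×2, S×2, T×1.
The number of distinct arrangements is 9!/(4!·2!·2!) = 362880/96 = 3780.

3780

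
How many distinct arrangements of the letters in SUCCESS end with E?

60

Fix E in the last position and arrange the remaining 6 letters.
Those 6 letters have C appearing twice and S appearing 3 times, giving (6)!/(3!·2!) = 60.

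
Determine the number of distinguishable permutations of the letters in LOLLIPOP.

1680

The 8 letters of LOLLIPOP have repeats: L appearing 3 times, O appearing twice, and P appearing twice.
Dividing 8! = 40320 by 3!·2!·2! = 24 for the repeated letters gives 1680.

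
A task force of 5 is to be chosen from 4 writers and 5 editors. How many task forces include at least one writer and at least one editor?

Total 5-person selections from all 9: C(9,5) = 126.
Subtract selections that omit an entire group: no writers → C(5,5) = 1; no editors → C(4,5) = 0.
Both groups omitted at once is impossible, so 126 − 1 = 125.

125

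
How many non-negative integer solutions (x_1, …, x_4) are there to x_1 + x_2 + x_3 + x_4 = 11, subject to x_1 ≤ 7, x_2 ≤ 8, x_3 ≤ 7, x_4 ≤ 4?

By stars and bars, unrestricted non-negative solutions to x_1+…+x_4 = 11 number C(11+3,3) = 364.
Subtract solutions that violate a single cap (substitute x_i' = x_i − (cap_i+1)): x_1 ≥ 8 gives C(6,3) = 20; x_2 ≥ 9 gives C(5,3) = 10; x_3 ≥ 8 gives C(6,3) = 20; x_4 ≥ 5 gives C(9,3) = 84. Together 134.
No two caps can be exceeded simultaneously, so the pair terms are all 0.
By inclusion–exclusion the count is 364 − 134 + 0 = 230.

230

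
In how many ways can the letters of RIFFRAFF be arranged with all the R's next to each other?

Treat the 2 copies of R as a single block. The multiset to arrange is then {RR, A, F, F, F, F, I}, 7 items in all.
That gives (7)!/(4!) = 210 arrangements.

210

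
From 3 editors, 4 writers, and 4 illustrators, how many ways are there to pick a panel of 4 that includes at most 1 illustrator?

175

Split by how many illustrators are chosen (0 through 1).
Sum: C(4,0)·C(7,4) + C(4,1)·C(7,3) = 35 + 140 = 175.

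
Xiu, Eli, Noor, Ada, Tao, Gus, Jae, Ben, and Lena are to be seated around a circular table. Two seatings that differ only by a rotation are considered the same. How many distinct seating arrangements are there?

40320

Seat Xiu anywhere (absorbing the rotational symmetry), then permute the other 8: (8)! = 40320.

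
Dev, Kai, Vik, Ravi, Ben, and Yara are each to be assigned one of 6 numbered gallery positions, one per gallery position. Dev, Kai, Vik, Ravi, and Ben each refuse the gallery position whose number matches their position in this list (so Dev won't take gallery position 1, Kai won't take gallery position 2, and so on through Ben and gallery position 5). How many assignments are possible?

309

Let Aᵢ (for 1 ≤ i ≤ 5) be the placements that put person i in their forbidden gallery position. Any j of these fix j positions, leaving (6−j)! ways to fill the rest, and there are C(5,j) ways to pick which j.
By inclusion–exclusion, the number of valid placements is Σ_{j=0}^{5} (−1)^j C(5,j)·(6−j)!.
Computing: 720 − 600 + 240 − 60 + 10 − 1 = 309.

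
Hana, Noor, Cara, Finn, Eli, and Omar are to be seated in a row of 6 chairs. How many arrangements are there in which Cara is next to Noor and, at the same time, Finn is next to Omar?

96

Treat {Cara,Noor} as one block (2 orders) and {Finn,Omar} as another (2 orders).
That leaves 4 units to arrange: 2 × 2 × 4! = 4 × 24 = 96.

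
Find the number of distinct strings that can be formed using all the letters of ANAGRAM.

The 7 letters of ANAGRAM have repeats: A appearing 3 times.
The number of distinct arrangements is 7!/(3!) = 5040/6 = 840.

840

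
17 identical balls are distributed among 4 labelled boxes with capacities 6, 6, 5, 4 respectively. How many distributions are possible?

35

By stars and bars, unrestricted non-negative solutions to x_1+…+x_4 = 17 number C(17+3,3) = 1140.
Subtract solutions that violate a single cap (substitute x_i' = x_i − (cap_i+1)): x_1 ≥ 7 gives C(13,3) = 286; x_2 ≥ 7 gives C(13,3) = 286; x_3 ≥ 6 gives C(14,3) = 364; x_4 ≥ 5 gives C(15,3) = 455. Together 1391.
Add back pairs where two caps are both exceeded: 20 + 35 + 56 + 35 + 56 + 84 = 286.
By inclusion–exclusion the count is 1140 − 1391 + 286 = 35.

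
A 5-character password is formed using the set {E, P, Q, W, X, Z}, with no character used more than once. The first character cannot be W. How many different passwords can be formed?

600

The first character has 6−1 = 5 choices (anything except W).
The remaining 4 characters are filled from the other 5 symbols without repetition: 5 × 4 × 3 × 2 = 120.
Total: 5 × 120 = 600.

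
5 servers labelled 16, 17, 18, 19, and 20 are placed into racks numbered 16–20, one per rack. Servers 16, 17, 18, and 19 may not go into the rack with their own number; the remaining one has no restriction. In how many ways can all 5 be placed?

Let Aᵢ (for 16 ≤ i ≤ 19) be the placements that put server i in its forbidden rack. Any j of these fix j positions, leaving (5−j)! ways to fill the rest, and there are C(4,j) ways to pick which j.
By inclusion–exclusion, the number of valid placements is Σ_{j=0}^{4} (−1)^j C(4,j)·(5−j)!.
Computing: 120 − 96 + 36 − 8 + 1 = 53.

53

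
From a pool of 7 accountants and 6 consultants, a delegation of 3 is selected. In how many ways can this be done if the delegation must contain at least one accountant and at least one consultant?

231

Unrestricted: C(13,3) = 286 ways to pick any 3 of the 13.
Subtract selections that omit an entire group: no accountants → C(6,3) = 20; no consultants → C(7,3) = 35.
Both groups omitted at once is impossible, so 286 − 55 = 231.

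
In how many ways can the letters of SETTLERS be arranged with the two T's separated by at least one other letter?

3780

Total arrangements of SETTLERS: 8!/(2!·2!·2!) = 5040.
Arrangements with the T's together: treat TT as one letter, giving (7)!/(2!·2!) = 1260.
Subtracting, 5040 − 1260 = 3780 arrangements keep the T's apart.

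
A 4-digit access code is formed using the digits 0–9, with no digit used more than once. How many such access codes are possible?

5040

With no repetition, fill the 4 digits in order: 10 choices, then 9, down to 7.
That product is 10 × 9 × 8 × 7 = 5040.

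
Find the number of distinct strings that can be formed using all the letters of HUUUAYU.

HUUUAYU has 7 letters with U appearing 4 times.
Dividing 7! = 5040 by 4! = 24 for the repeated letters gives 210.

210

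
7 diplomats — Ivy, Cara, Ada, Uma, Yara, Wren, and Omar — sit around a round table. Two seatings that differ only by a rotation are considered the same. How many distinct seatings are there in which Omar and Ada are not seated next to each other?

480

Without the restriction there are (6)! = 720 seatings.
Those with Omar next to Ada: fuse the pair into one unit and seat 6 units around a circle — 2·(5)! = 240.
Subtracting, 720 − 240 = 480.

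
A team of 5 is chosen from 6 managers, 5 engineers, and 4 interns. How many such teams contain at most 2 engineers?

2502

Split by how many engineers are chosen (0 through 2).
Sum: C(5,0)·C(10,5) + C(5,1)·C(10,4) + C(5,2)·C(10,3) = 252 + 1050 + 1200 = 2502.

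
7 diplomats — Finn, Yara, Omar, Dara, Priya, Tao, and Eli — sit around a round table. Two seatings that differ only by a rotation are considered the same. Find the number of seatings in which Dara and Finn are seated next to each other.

Glue Dara and Finn into a block (2 internal orders). Seating 6 units around a circle gives (5)! arrangements.
So 2 × (5)! = 2 × 120 = 240.

240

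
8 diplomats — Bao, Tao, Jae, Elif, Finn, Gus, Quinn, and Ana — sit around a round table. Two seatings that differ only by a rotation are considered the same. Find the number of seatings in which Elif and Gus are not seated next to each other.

3600

All circular seatings of 8 people number (7)! = 5040.
Seatings with Elif beside Gus: treat them as a block with 2 internal orders, giving 2 × (6)! = 1440.
Subtracting, 5040 − 1440 = 3600.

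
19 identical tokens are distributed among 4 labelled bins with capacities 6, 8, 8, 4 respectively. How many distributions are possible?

109

By stars and bars, unrestricted non-negative solutions to x_1+…+x_4 = 19 number C(19+3,3) = 1540.
Subtract solutions that violate a single cap (substitute x_i' = x_i − (cap_i+1)): x_1 ≥ 7 gives C(15,3) = 455; x_2 ≥ 9 gives C(13,3) = 286; x_3 ≥ 9 gives C(13,3) = 286; x_4 ≥ 5 gives C(17,3) = 680. Together 1707.
Add back pairs where two caps are both exceeded: 20 + 20 + 120 + 4 + 56 + 56 = 276.
By inclusion–exclusion the count is 1540 − 1707 + 276 = 109.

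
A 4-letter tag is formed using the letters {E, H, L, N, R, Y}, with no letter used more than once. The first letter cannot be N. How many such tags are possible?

300

The first letter has 6−1 = 5 choices (anything except N).
The remaining 3 letters are filled from the other 5 symbols without repetition: 5 × 4 × 3 = 60.
Total: 5 × 60 = 300.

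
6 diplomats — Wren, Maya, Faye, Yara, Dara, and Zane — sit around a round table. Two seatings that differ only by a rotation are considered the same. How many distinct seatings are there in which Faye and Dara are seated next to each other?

48

Treat {Faye, Dara} as one unit (2 internal orders) and seat the resulting 5 units around the table: (4)! circular arrangements.
So 2 × (4)! = 2 × 24 = 48.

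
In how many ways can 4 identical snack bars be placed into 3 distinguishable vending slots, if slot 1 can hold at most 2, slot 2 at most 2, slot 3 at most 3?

8

By stars and bars, unrestricted non-negative solutions to x_1+…+x_3 = 4 number C(4+2,2) = 15.
Subtract solutions that violate a single cap (substitute x_i' = x_i − (cap_i+1)): x_1 ≥ 3 gives C(3,2) = 3; x_2 ≥ 3 gives C(3,2) = 3; x_3 ≥ 4 gives C(2,2) = 1. Together 7.
No two caps can be exceeded simultaneously, so the pair terms are all 0.
By inclusion–exclusion the count is 15 − 7 + 0 = 8.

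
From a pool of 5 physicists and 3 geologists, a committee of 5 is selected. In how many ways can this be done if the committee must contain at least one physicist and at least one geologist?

Unrestricted: C(8,5) = 56 ways to pick any 5 of the 8.
Subtract selections that omit an entire group: no physicists → C(3,5) = 0; no geologists → C(5,5) = 1.
Both groups omitted at once is impossible, so 56 − 1 = 55.

55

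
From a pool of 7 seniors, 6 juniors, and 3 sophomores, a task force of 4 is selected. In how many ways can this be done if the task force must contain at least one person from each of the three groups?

819

Unrestricted: C(16,4) = 1820 ways to pick any 4 of the 16.
Subtract selections that omit an entire group: no seniors → C(9,4) = 126; no juniors → C(10,4) = 210; no sophomores → C(13,4) = 715.
Add back selections omitting two groups (i.e. drawn from a single group): C(7,4) + C(6,4) + C(3,4) = 50.
By inclusion–exclusion: 1820 − 1051 + 50 = 819.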